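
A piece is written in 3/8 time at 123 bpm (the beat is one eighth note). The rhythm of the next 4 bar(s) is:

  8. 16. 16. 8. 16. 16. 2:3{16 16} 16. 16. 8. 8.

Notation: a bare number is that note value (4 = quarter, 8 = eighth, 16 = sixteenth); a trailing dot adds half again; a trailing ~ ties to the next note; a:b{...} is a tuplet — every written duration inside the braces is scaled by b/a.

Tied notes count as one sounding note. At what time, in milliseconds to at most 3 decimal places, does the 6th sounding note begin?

note 6 onset = 21/4b = 2560.976ms

1. 0.0ms @ 0 + 731.707ms (3/2)
2. 731.707ms @ 3/2 + 365.854ms (3/4)
3. 1097.561ms @ 9/4 + 365.854ms (3/4)
4. 1463.415ms @ 3 + 731.707ms (3/2)
5. 2195.122ms @ 9/2 + 365.854ms (3/4)
6. 2560.976ms @ 21/4 + 365.854ms (3/4)
7. 2926.829ms @ 6 + 365.854ms (3/4)
8. 3292.683ms @ 27/4 + 365.854ms (3/4)
9. 3658.537ms @ 15/2 + 365.854ms (3/4)
10. 4024.39ms @ 33/4 + 365.854ms (3/4)
11. 4390.244ms @ 9 + 731.707ms (3/2)
12. 5121.951ms @ 21/2 + 731.707ms (3/2)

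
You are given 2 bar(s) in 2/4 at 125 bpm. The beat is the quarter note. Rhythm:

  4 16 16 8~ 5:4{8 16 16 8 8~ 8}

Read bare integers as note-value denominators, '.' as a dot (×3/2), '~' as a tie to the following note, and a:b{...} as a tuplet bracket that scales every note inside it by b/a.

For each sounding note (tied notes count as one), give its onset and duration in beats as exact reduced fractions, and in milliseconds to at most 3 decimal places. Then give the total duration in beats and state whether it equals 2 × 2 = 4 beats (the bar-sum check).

1) 0.0ms=0b +480.0ms=1b
2) 480.0ms=1b +120.0ms=1/4b
3) 600.0ms=5/4b +120.0ms=1/4b
4) 720.0ms=3/2b +432.0ms=9/10b
5) 1152.0ms=12/5b +96.0ms=1/5b
6) 1248.0ms=13/5b +96.0ms=1/5b
7) 1344.0ms=14/5b +192.0ms=2/5b
8) 1536.0ms=16/5b +384.0ms=4/5b
Σ=4b of 4 (125bpm 2/4) — PASS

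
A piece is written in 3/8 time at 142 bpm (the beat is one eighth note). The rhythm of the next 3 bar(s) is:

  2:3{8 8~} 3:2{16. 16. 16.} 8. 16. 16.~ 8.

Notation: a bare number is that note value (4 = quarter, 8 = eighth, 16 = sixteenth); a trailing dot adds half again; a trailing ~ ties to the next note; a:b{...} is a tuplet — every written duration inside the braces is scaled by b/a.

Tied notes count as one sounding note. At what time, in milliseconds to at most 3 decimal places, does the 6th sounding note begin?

note 6 onset = 6b = 2535.211ms

1. 0.0ms @ 0 + 633.803ms (3/2)
2. 633.803ms @ 3/2 + 845.07ms (2)
3. 1478.873ms @ 7/2 + 211.268ms (1/2)
4. 1690.141ms @ 4 + 211.268ms (1/2)
5. 1901.408ms @ 9/2 + 633.803ms (3/2)
6. 2535.211ms @ 6 + 316.901ms (3/4)
7. 2852.113ms @ 27/4 + 950.704ms (9/4)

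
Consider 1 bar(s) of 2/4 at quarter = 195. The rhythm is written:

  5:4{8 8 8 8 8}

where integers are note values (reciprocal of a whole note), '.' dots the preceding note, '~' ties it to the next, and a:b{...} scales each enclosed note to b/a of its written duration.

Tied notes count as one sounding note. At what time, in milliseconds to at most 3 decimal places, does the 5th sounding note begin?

note 5 onset = 8/5b = 492.308ms

1. 0.0ms @ 0 + 123.077ms (2/5)
2. 123.077ms @ 2/5 + 123.077ms (2/5)
3. 246.154ms @ 4/5 + 123.077ms (2/5)
4. 369.231ms @ 6/5 + 123.077ms (2/5)
5. 492.308ms @ 8/5 + 123.077ms (2/5)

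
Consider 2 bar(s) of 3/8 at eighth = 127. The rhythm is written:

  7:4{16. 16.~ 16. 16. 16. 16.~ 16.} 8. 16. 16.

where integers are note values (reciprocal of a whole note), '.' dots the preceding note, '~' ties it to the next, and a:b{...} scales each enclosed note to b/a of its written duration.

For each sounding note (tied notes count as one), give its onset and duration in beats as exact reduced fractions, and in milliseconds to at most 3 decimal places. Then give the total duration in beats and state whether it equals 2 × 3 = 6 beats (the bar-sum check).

1) 0.0ms=0b +202.475ms=3/7b
2) 202.475ms=3/7b +404.949ms=6/7b
3) 607.424ms=9/7b +202.475ms=3/7b
4) 809.899ms=12/7b +202.475ms=3/7b
5) 1012.373ms=15/7b +404.949ms=6/7b
6) 1417.323ms=3b +708.661ms=3/2b
7) 2125.984ms=9/2b +354.331ms=3/4b
8) 2480.315ms=21/4b +354.331ms=3/4b
Σ=6b of 6 (127bpm 3/8) — PASS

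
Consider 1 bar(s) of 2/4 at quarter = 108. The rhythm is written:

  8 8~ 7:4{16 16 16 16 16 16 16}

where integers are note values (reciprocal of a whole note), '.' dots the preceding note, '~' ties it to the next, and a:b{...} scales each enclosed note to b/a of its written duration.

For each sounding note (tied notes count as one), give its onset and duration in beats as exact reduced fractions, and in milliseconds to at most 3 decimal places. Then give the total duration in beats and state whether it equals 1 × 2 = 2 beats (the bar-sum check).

1) 0.0ms=0b +277.778ms=1/2b
2) 277.778ms=1/2b +357.143ms=9/14b
3) 634.921ms=8/7b +79.365ms=1/7b
4) 714.286ms=9/7b +79.365ms=1/7b
5) 793.651ms=10/7b +79.365ms=1/7b
6) 873.016ms=11/7b +79.365ms=1/7b
7) 952.381ms=12/7b +79.365ms=1/7b
8) 1031.746ms=13/7b +79.365ms=1/7b
Σ=2b of 2 (108bpm 2/4) — PASS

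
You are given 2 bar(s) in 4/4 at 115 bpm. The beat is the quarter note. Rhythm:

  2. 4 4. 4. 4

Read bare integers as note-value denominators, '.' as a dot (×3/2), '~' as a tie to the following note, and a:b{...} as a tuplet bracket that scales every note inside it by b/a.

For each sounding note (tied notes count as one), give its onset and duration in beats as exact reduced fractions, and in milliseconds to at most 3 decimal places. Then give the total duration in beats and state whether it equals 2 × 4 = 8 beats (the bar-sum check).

1) 0.0ms=0b +1565.217ms=3b
2) 1565.217ms=3b +521.739ms=1b
3) 2086.957ms=4b +782.609ms=3/2b
4) 2869.565ms=11/2b +782.609ms=3/2b
5) 3652.174ms=7b +521.739ms=1b
Σ=8b of 8 (115bpm 4/4) — PASS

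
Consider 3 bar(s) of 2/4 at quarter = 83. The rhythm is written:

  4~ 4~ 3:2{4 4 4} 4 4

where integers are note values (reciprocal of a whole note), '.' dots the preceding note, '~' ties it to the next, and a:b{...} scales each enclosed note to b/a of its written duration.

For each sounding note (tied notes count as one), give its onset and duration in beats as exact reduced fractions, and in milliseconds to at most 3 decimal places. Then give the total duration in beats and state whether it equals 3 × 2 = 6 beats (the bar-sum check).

1) 0.0ms=0b +1927.711ms=8/3b
2) 1927.711ms=8/3b +481.928ms=2/3b
3) 2409.639ms=10/3b +481.928ms=2/3b
4) 2891.566ms=4b +722.892ms=1b
5) 3614.458ms=5b +722.892ms=1b
Σ=6b of 6 (83bpm 2/4) — PASS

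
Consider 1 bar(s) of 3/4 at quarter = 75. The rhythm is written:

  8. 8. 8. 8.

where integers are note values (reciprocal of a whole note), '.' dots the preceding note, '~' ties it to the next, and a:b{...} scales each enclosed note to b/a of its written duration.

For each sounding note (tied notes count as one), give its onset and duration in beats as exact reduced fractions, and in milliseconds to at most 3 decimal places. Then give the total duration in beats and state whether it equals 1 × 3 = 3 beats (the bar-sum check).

1) 0.0ms=0b +600.0ms=3/4b
2) 600.0ms=3/4b +600.0ms=3/4b
3) 1200.0ms=3/2b +600.0ms=3/4b
4) 1800.0ms=9/4b +600.0ms=3/4b
Σ=3b of 3 (75bpm 3/4) — PASS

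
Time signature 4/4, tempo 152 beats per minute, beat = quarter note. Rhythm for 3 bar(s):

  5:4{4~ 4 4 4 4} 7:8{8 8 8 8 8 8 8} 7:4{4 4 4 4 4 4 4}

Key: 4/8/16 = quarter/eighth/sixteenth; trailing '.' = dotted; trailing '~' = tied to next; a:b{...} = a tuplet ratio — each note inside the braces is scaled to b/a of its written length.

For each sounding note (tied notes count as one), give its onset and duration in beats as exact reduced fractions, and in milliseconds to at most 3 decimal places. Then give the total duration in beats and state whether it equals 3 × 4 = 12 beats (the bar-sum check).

1) 0.0ms=0b +631.579ms=8/5b
2) 631.579ms=8/5b +315.789ms=4/5b
3) 947.368ms=12/5b +315.789ms=4/5b
4) 1263.158ms=16/5b +315.789ms=4/5b
5) 1578.947ms=4b +225.564ms=4/7b
6) 1804.511ms=32/7b +225.564ms=4/7b
7) 2030.075ms=36/7b +225.564ms=4/7b
8) 2255.639ms=40/7b +225.564ms=4/7b
9) 2481.203ms=44/7b +225.564ms=4/7b
10) 2706.767ms=48/7b +225.564ms=4/7b
11) 2932.331ms=52/7b +225.564ms=4/7b
12) 3157.895ms=8b +225.564ms=4/7b
13) 3383.459ms=60/7b +225.564ms=4/7b
14) 3609.023ms=64/7b +225.564ms=4/7b
15) 3834.586ms=68/7b +225.564ms=4/7b
16) 4060.15ms=72/7b +225.564ms=4/7b
17) 4285.714ms=76/7b +225.564ms=4/7b
18) 4511.278ms=80/7b +225.564ms=4/7b
Σ=12b of 12 (152bpm 4/4) — PASS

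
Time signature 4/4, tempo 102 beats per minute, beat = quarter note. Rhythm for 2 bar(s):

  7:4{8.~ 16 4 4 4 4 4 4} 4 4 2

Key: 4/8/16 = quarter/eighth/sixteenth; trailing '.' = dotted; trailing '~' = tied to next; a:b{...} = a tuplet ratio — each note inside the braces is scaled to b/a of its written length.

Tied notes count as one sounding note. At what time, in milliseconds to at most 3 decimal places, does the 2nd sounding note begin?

1. 0.0ms @ 0 + 336.134ms (4/7)
2. 336.134ms @ 4/7 + 336.134ms (4/7)
3. 672.269ms @ 8/7 + 336.134ms (4/7)
4. 1008.403ms @ 12/7 + 336.134ms (4/7)
5. 1344.538ms @ 16/7 + 336.134ms (4/7)
6. 1680.672ms @ 20/7 + 336.134ms (4/7)
7. 2016.807ms @ 24/7 + 336.134ms (4/7)
8. 2352.941ms @ 4 + 588.235ms (1)
9. 2941.176ms @ 5 + 588.235ms (1)
10. 3529.412ms @ 6 + 1176.471ms (2)

note 2 onset = 4/7b = 336.134ms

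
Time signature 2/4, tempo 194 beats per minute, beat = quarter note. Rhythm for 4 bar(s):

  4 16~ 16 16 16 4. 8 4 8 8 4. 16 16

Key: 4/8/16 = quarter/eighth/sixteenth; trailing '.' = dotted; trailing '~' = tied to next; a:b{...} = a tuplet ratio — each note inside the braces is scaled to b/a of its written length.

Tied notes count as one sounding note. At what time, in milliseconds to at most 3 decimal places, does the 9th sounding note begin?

note 9 onset = 11/2b = 1701.031ms

1. 0.0ms @ 0 + 309.278ms (1)
2. 309.278ms @ 1 + 154.639ms (1/2)
3. 463.918ms @ 3/2 + 77.32ms (1/4)
4. 541.237ms @ 7/4 + 77.32ms (1/4)
5. 618.557ms @ 2 + 463.918ms (3/2)
6. 1082.474ms @ 7/2 + 154.639ms (1/2)
7. 1237.113ms @ 4 + 309.278ms (1)
8. 1546.392ms @ 5 + 154.639ms (1/2)
9. 1701.031ms @ 11/2 + 154.639ms (1/2)
10. 1855.67ms @ 6 + 463.918ms (3/2)
11. 2319.588ms @ 15/2 + 77.32ms (1/4)
12. 2396.907ms @ 31/4 + 77.32ms (1/4)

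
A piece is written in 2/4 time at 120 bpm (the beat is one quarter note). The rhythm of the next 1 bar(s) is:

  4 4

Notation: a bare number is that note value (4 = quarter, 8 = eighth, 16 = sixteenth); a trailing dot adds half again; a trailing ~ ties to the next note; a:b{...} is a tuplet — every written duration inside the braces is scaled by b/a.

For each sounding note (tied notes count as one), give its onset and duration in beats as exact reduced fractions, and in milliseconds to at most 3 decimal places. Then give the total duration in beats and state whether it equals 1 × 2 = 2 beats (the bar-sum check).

1) 0.0ms=0b +500.0ms=1b
2) 500.0ms=1b +500.0ms=1b
Σ=2b of 2 (120bpm 2/4) — PASS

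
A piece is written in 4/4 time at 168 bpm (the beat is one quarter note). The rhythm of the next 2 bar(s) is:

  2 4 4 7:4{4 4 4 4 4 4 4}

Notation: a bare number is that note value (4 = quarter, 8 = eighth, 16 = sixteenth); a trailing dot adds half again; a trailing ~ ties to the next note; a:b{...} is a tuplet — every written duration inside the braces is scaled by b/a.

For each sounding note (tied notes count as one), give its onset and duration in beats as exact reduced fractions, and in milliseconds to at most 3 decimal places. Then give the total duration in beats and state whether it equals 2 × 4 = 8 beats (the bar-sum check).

1) 0.0ms=0b +714.286ms=2b
2) 714.286ms=2b +357.143ms=1b
3) 1071.429ms=3b +357.143ms=1b
4) 1428.571ms=4b +204.082ms=4/7b
5) 1632.653ms=32/7b +204.082ms=4/7b
6) 1836.735ms=36/7b +204.082ms=4/7b
7) 2040.816ms=40/7b +204.082ms=4/7b
8) 2244.898ms=44/7b +204.082ms=4/7b
9) 2448.98ms=48/7b +204.082ms=4/7b
10) 2653.061ms=52/7b +204.082ms=4/7b
Σ=8b of 8 (168bpm 4/4) — PASS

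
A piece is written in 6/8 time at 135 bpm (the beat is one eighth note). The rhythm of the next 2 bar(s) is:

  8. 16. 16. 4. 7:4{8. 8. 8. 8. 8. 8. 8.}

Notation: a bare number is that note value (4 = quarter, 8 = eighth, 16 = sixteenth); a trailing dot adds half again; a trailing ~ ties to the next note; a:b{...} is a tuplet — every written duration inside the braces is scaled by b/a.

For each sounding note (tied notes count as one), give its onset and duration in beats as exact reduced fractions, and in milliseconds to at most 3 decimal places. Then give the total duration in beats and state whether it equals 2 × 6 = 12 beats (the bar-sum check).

1) 0.0ms=0b +666.667ms=3/2b
2) 666.667ms=3/2b +333.333ms=3/4b
3) 1000.0ms=9/4b +333.333ms=3/4b
4) 1333.333ms=3b +1333.333ms=3b
5) 2666.667ms=6b +380.952ms=6/7b
6) 3047.619ms=48/7b +380.952ms=6/7b
7) 3428.571ms=54/7b +380.952ms=6/7b
8) 3809.524ms=60/7b +380.952ms=6/7b
9) 4190.476ms=66/7b +380.952ms=6/7b
10) 4571.429ms=72/7b +380.952ms=6/7b
11) 4952.381ms=78/7b +380.952ms=6/7b
Σ=12b of 12 (135bpm 6/8) — PASS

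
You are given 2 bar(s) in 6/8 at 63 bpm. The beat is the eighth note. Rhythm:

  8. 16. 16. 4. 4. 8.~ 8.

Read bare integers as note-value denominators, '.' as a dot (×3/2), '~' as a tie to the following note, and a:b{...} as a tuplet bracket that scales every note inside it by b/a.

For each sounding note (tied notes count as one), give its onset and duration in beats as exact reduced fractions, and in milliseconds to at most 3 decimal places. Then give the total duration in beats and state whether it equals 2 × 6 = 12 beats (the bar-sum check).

1) 0.0ms=0b +1428.571ms=3/2b
2) 1428.571ms=3/2b +714.286ms=3/4b
3) 2142.857ms=9/4b +714.286ms=3/4b
4) 2857.143ms=3b +2857.143ms=3b
5) 5714.286ms=6b +2857.143ms=3b
6) 8571.429ms=9b +2857.143ms=3b
Σ=12b of 12 (63bpm 6/8) — PASS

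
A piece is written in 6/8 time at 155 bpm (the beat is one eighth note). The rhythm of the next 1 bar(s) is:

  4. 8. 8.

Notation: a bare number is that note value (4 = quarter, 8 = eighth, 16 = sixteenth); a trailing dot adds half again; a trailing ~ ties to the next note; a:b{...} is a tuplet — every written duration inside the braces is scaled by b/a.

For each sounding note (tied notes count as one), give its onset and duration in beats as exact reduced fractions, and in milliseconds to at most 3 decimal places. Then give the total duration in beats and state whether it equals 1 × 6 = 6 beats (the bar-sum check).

1) 0.0ms=0b +1161.29ms=3b
2) 1161.29ms=3b +580.645ms=3/2b
3) 1741.935ms=9/2b +580.645ms=3/2b
Σ=6b of 6 (155bpm 6/8) — PASS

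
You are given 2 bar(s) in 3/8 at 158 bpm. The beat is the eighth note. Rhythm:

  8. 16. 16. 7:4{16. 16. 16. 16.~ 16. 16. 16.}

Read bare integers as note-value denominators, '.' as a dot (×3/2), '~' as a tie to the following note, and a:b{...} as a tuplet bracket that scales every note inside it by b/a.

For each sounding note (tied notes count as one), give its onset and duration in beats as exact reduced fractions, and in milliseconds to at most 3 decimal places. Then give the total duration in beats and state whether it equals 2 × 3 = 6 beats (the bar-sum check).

1) 0.0ms=0b +569.62ms=3/2b
2) 569.62ms=3/2b +284.81ms=3/4b
3) 854.43ms=9/4b +284.81ms=3/4b
4) 1139.241ms=3b +162.749ms=3/7b
5) 1301.989ms=24/7b +162.749ms=3/7b
6) 1464.738ms=27/7b +162.749ms=3/7b
7) 1627.486ms=30/7b +325.497ms=6/7b
8) 1952.984ms=36/7b +162.749ms=3/7b
9) 2115.732ms=39/7b +162.749ms=3/7b
Σ=6b of 6 (158bpm 3/8) — PASS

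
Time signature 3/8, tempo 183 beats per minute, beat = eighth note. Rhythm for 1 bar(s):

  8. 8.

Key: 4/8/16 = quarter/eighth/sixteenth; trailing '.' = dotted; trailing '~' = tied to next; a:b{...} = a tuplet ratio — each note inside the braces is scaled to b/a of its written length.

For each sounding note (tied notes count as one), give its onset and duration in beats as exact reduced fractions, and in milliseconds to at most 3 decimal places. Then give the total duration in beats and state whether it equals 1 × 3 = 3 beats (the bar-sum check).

1) 0.0ms=0b +491.803ms=3/2b
2) 491.803ms=3/2b +491.803ms=3/2b
Σ=3b of 3 (183bpm 3/8) — PASS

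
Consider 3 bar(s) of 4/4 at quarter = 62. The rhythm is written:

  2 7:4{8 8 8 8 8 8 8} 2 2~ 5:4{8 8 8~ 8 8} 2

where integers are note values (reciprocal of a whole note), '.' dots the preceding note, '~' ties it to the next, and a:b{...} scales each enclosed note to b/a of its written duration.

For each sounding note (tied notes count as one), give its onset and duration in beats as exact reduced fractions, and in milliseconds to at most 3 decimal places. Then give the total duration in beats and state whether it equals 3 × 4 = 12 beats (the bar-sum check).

1) 0.0ms=0b +1935.484ms=2b
2) 1935.484ms=2b +276.498ms=2/7b
3) 2211.982ms=16/7b +276.498ms=2/7b
4) 2488.479ms=18/7b +276.498ms=2/7b
5) 2764.977ms=20/7b +276.498ms=2/7b
6) 3041.475ms=22/7b +276.498ms=2/7b
7) 3317.972ms=24/7b +276.498ms=2/7b
8) 3594.47ms=26/7b +276.498ms=2/7b
9) 3870.968ms=4b +1935.484ms=2b
10) 5806.452ms=6b +2322.581ms=12/5b
11) 8129.032ms=42/5b +387.097ms=2/5b
12) 8516.129ms=44/5b +774.194ms=4/5b
13) 9290.323ms=48/5b +387.097ms=2/5b
14) 9677.419ms=10b +1935.484ms=2b
Σ=12b of 12 (62bpm 4/4) — PASS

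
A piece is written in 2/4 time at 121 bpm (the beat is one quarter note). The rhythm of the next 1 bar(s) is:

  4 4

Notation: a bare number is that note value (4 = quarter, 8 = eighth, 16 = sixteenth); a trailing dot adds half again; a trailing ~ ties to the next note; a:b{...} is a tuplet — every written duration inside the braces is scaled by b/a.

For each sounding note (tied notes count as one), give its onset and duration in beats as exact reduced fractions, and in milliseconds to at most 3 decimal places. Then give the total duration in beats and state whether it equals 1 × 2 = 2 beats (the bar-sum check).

1) 0.0ms=0b +495.868ms=1b
2) 495.868ms=1b +495.868ms=1b
Σ=2b of 2 (121bpm 2/4) — PASS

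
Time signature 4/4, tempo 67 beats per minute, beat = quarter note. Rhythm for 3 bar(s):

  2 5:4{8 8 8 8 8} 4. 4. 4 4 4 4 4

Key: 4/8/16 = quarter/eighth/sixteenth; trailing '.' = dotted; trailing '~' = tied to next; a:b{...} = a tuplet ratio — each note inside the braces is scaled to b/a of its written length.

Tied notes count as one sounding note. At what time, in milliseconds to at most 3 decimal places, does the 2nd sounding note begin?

1. 0.0ms @ 0 + 1791.045ms (2)
2. 1791.045ms @ 2 + 358.209ms (2/5)
3. 2149.254ms @ 12/5 + 358.209ms (2/5)
4. 2507.463ms @ 14/5 + 358.209ms (2/5)
5. 2865.672ms @ 16/5 + 358.209ms (2/5)
6. 3223.881ms @ 18/5 + 358.209ms (2/5)
7. 3582.09ms @ 4 + 1343.284ms (3/2)
8. 4925.373ms @ 11/2 + 1343.284ms (3/2)
9. 6268.657ms @ 7 + 895.522ms (1)
10. 7164.179ms @ 8 + 895.522ms (1)
11. 8059.701ms @ 9 + 895.522ms (1)
12. 8955.224ms @ 10 + 895.522ms (1)
13. 9850.746ms @ 11 + 895.522ms (1)

note 2 onset = 2b = 1791.045ms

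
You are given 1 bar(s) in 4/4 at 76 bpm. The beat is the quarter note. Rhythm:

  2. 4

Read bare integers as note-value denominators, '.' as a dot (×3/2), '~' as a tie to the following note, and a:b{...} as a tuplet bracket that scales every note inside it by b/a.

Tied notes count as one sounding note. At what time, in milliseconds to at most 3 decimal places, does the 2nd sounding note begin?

1. 0.0ms @ 0 + 2368.421ms (3)
2. 2368.421ms @ 3 + 789.474ms (1)

note 2 onset = 3b = 2368.421ms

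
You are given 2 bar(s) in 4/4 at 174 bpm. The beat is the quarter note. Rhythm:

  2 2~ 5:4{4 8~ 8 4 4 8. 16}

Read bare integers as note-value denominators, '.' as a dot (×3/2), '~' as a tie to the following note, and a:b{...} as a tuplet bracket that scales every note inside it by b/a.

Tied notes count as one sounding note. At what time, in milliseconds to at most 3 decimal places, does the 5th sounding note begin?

1. 0.0ms @ 0 + 689.655ms (2)
2. 689.655ms @ 2 + 965.517ms (14/5)
3. 1655.172ms @ 24/5 + 275.862ms (4/5)
4. 1931.034ms @ 28/5 + 275.862ms (4/5)
5. 2206.897ms @ 32/5 + 275.862ms (4/5)
6. 2482.759ms @ 36/5 + 206.897ms (3/5)
7. 2689.655ms @ 39/5 + 68.966ms (1/5)

note 5 onset = 32/5b = 2206.897ms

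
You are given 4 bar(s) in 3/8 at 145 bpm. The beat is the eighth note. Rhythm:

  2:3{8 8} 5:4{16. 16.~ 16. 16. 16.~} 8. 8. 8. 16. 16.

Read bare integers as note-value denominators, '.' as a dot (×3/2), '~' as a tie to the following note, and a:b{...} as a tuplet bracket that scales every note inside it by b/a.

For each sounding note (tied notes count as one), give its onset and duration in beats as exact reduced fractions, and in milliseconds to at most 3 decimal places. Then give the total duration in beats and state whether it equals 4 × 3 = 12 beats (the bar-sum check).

1) 0.0ms=0b +620.69ms=3/2b
2) 620.69ms=3/2b +620.69ms=3/2b
3) 1241.379ms=3b +248.276ms=3/5b
4) 1489.655ms=18/5b +496.552ms=6/5b
5) 1986.207ms=24/5b +248.276ms=3/5b
6) 2234.483ms=27/5b +868.966ms=21/10b
7) 3103.448ms=15/2b +620.69ms=3/2b
8) 3724.138ms=9b +620.69ms=3/2b
9) 4344.828ms=21/2b +310.345ms=3/4b
10) 4655.172ms=45/4b +310.345ms=3/4b
Σ=12b of 12 (145bpm 3/8) — PASS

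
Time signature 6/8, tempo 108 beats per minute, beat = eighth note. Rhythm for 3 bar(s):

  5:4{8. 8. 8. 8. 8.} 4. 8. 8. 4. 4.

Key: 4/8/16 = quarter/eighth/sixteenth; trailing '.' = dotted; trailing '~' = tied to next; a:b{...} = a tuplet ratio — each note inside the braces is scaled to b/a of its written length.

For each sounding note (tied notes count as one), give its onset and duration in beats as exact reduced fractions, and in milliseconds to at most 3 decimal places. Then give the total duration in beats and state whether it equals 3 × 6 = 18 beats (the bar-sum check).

1) 0.0ms=0b +666.667ms=6/5b
2) 666.667ms=6/5b +666.667ms=6/5b
3) 1333.333ms=12/5b +666.667ms=6/5b
4) 2000.0ms=18/5b +666.667ms=6/5b
5) 2666.667ms=24/5b +666.667ms=6/5b
6) 3333.333ms=6b +1666.667ms=3b
7) 5000.0ms=9b +833.333ms=3/2b
8) 5833.333ms=21/2b +833.333ms=3/2b
9) 6666.667ms=12b +1666.667ms=3b
10) 8333.333ms=15b +1666.667ms=3b
Σ=18b of 18 (108bpm 6/8) — PASS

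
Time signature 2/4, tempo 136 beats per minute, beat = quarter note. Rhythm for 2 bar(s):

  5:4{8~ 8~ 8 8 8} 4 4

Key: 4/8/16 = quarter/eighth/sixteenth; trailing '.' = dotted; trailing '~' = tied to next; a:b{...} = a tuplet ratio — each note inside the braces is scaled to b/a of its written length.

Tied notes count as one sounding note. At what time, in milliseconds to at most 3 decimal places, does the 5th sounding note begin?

1. 0.0ms @ 0 + 529.412ms (6/5)
2. 529.412ms @ 6/5 + 176.471ms (2/5)
3. 705.882ms @ 8/5 + 176.471ms (2/5)
4. 882.353ms @ 2 + 441.176ms (1)
5. 1323.529ms @ 3 + 441.176ms (1)

note 5 onset = 3b = 1323.529ms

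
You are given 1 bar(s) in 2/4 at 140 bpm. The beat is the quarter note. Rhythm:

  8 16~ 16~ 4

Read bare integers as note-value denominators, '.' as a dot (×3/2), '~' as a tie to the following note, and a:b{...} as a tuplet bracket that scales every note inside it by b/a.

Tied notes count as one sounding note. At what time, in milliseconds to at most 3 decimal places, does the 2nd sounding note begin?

1. 0.0ms @ 0 + 214.286ms (1/2)
2. 214.286ms @ 1/2 + 642.857ms (3/2)

note 2 onset = 1/2b = 214.286ms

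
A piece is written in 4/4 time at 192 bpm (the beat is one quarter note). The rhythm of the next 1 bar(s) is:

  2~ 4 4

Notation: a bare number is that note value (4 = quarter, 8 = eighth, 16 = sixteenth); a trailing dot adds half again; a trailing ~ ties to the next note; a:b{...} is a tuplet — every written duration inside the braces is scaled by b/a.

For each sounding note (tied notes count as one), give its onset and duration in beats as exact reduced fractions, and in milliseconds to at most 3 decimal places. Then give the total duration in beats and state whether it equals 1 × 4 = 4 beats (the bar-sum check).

1) 0.0ms=0b +937.5ms=3b
2) 937.5ms=3b +312.5ms=1b
Σ=4b of 4 (192bpm 4/4) — PASS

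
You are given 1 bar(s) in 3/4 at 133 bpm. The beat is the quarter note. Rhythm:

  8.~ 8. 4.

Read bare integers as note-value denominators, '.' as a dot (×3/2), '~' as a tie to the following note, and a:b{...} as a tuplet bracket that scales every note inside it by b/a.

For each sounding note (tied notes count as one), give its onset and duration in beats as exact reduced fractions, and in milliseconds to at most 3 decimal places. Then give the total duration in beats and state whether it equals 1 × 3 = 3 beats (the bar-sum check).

1) 0.0ms=0b +676.692ms=3/2b
2) 676.692ms=3/2b +676.692ms=3/2b
Σ=3b of 3 (133bpm 3/4) — PASS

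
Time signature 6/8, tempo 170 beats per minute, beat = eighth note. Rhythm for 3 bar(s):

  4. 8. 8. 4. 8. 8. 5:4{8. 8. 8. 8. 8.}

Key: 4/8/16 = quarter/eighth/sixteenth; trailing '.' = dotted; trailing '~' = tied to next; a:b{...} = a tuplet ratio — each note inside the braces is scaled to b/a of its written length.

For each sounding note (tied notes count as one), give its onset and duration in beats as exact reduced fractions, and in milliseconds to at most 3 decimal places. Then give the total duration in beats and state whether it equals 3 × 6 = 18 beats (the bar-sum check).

1) 0.0ms=0b +1058.824ms=3b
2) 1058.824ms=3b +529.412ms=3/2b
3) 1588.235ms=9/2b +529.412ms=3/2b
4) 2117.647ms=6b +1058.824ms=3b
5) 3176.471ms=9b +529.412ms=3/2b
6) 3705.882ms=21/2b +529.412ms=3/2b
7) 4235.294ms=12b +423.529ms=6/5b
8) 4658.824ms=66/5b +423.529ms=6/5b
9) 5082.353ms=72/5b +423.529ms=6/5b
10) 5505.882ms=78/5b +423.529ms=6/5b
11) 5929.412ms=84/5b +423.529ms=6/5b
Σ=18b of 18 (170bpm 6/8) — PASS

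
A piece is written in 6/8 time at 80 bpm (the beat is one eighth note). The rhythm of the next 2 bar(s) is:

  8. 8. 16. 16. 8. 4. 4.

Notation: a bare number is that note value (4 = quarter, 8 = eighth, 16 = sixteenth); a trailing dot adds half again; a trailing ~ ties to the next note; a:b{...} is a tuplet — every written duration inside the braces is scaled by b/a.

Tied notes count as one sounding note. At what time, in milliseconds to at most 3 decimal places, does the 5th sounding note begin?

note 5 onset = 9/2b = 3375.0ms

1. 0.0ms @ 0 + 1125.0ms (3/2)
2. 1125.0ms @ 3/2 + 1125.0ms (3/2)
3. 2250.0ms @ 3 + 562.5ms (3/4)
4. 2812.5ms @ 15/4 + 562.5ms (3/4)
5. 3375.0ms @ 9/2 + 1125.0ms (3/2)
6. 4500.0ms @ 6 + 2250.0ms (3)
7. 6750.0ms @ 9 + 2250.0ms (3)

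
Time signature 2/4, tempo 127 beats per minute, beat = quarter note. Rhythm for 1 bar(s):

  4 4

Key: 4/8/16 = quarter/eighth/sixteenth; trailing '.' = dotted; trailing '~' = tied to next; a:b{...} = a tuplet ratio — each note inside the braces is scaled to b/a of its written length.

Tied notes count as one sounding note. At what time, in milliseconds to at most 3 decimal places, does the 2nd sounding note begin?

1. 0.0ms @ 0 + 472.441ms (1)
2. 472.441ms @ 1 + 472.441ms (1)

note 2 onset = 1b = 472.441ms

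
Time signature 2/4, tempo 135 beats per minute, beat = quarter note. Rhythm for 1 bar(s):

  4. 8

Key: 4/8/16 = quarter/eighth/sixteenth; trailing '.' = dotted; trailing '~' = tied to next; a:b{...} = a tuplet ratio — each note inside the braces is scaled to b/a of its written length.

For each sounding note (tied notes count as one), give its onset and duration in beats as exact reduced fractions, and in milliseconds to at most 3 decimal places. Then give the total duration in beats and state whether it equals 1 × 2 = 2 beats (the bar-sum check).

1) 0.0ms=0b +666.667ms=3/2b
2) 666.667ms=3/2b +222.222ms=1/2b
Σ=2b of 2 (135bpm 2/4) — PASS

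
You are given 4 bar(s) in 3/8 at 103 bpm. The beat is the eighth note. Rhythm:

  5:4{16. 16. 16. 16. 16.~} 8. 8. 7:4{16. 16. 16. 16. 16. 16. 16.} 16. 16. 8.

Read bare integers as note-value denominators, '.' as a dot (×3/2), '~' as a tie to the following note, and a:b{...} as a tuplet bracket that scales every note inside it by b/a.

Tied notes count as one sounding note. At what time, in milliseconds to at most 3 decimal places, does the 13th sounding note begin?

note 13 onset = 60/7b = 4993.065ms

1. 0.0ms @ 0 + 349.515ms (3/5)
2. 349.515ms @ 3/5 + 349.515ms (3/5)
3. 699.029ms @ 6/5 + 349.515ms (3/5)
4. 1048.544ms @ 9/5 + 349.515ms (3/5)
5. 1398.058ms @ 12/5 + 1223.301ms (21/10)
6. 2621.359ms @ 9/2 + 873.786ms (3/2)
7. 3495.146ms @ 6 + 249.653ms (3/7)
8. 3744.799ms @ 45/7 + 249.653ms (3/7)
9. 3994.452ms @ 48/7 + 249.653ms (3/7)
10. 4244.105ms @ 51/7 + 249.653ms (3/7)
11. 4493.759ms @ 54/7 + 249.653ms (3/7)
12. 4743.412ms @ 57/7 + 249.653ms (3/7)
13. 4993.065ms @ 60/7 + 249.653ms (3/7)
14. 5242.718ms @ 9 + 436.893ms (3/4)
15. 5679.612ms @ 39/4 + 436.893ms (3/4)
16. 6116.505ms @ 21/2 + 873.786ms (3/2)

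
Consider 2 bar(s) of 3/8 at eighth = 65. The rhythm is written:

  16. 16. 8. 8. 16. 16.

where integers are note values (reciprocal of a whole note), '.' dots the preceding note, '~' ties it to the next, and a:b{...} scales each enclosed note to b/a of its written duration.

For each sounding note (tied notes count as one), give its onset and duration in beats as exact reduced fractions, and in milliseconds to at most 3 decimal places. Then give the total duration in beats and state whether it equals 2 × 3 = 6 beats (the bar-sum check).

1) 0.0ms=0b +692.308ms=3/4b
2) 692.308ms=3/4b +692.308ms=3/4b
3) 1384.615ms=3/2b +1384.615ms=3/2b
4) 2769.231ms=3b +1384.615ms=3/2b
5) 4153.846ms=9/2b +692.308ms=3/4b
6) 4846.154ms=21/4b +692.308ms=3/4b
Σ=6b of 6 (65bpm 3/8) — PASS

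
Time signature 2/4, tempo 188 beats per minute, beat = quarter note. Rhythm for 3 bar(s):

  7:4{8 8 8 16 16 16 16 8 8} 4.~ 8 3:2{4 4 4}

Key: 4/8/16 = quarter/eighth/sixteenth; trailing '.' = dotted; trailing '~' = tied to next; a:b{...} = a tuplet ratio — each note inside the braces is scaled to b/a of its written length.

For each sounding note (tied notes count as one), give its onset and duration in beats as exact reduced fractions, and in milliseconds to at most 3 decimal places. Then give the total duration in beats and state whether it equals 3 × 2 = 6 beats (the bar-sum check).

1) 0.0ms=0b +91.185ms=2/7b
2) 91.185ms=2/7b +91.185ms=2/7b
3) 182.371ms=4/7b +91.185ms=2/7b
4) 273.556ms=6/7b +45.593ms=1/7b
5) 319.149ms=1b +45.593ms=1/7b
6) 364.742ms=8/7b +45.593ms=1/7b
7) 410.334ms=9/7b +45.593ms=1/7b
8) 455.927ms=10/7b +91.185ms=2/7b
9) 547.112ms=12/7b +91.185ms=2/7b
10) 638.298ms=2b +638.298ms=2b
11) 1276.596ms=4b +212.766ms=2/3b
12) 1489.362ms=14/3b +212.766ms=2/3b
13) 1702.128ms=16/3b +212.766ms=2/3b
Σ=6b of 6 (188bpm 2/4) — PASS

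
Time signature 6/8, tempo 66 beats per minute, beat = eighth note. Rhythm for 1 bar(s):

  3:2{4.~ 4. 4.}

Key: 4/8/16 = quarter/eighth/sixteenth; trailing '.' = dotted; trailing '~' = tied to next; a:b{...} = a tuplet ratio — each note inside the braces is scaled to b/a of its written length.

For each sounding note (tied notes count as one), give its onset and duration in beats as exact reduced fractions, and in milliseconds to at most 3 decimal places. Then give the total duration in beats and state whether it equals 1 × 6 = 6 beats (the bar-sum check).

1) 0.0ms=0b +3636.364ms=4b
2) 3636.364ms=4b +1818.182ms=2b
Σ=6b of 6 (66bpm 6/8) — PASS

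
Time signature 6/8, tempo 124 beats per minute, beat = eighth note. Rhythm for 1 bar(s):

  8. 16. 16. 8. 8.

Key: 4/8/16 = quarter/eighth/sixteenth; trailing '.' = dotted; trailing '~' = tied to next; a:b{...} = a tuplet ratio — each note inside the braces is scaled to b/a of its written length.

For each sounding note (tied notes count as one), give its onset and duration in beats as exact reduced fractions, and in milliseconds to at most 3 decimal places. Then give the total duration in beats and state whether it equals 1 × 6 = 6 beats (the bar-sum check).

1) 0.0ms=0b +725.806ms=3/2b
2) 725.806ms=3/2b +362.903ms=3/4b
3) 1088.71ms=9/4b +362.903ms=3/4b
4) 1451.613ms=3b +725.806ms=3/2b
5) 2177.419ms=9/2b +725.806ms=3/2b
Σ=6b of 6 (124bpm 6/8) — PASS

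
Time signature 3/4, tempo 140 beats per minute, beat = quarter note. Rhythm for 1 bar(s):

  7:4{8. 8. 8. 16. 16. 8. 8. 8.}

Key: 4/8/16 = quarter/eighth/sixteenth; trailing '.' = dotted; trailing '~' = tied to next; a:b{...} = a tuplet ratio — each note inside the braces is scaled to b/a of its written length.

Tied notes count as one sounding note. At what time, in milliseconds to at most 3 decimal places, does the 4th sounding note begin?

1. 0.0ms @ 0 + 183.673ms (3/7)
2. 183.673ms @ 3/7 + 183.673ms (3/7)
3. 367.347ms @ 6/7 + 183.673ms (3/7)
4. 551.02ms @ 9/7 + 91.837ms (3/14)
5. 642.857ms @ 3/2 + 91.837ms (3/14)
6. 734.694ms @ 12/7 + 183.673ms (3/7)
7. 918.367ms @ 15/7 + 183.673ms (3/7)
8. 1102.041ms @ 18/7 + 183.673ms (3/7)

note 4 onset = 9/7b = 551.02ms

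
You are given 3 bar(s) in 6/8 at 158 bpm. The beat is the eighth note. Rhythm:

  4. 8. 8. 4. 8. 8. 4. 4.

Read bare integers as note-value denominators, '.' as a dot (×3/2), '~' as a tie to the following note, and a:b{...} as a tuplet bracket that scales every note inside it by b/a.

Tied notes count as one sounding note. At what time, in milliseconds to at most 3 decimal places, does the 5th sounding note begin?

note 5 onset = 9b = 3417.722ms

1. 0.0ms @ 0 + 1139.241ms (3)
2. 1139.241ms @ 3 + 569.62ms (3/2)
3. 1708.861ms @ 9/2 + 569.62ms (3/2)
4. 2278.481ms @ 6 + 1139.241ms (3)
5. 3417.722ms @ 9 + 569.62ms (3/2)
6. 3987.342ms @ 21/2 + 569.62ms (3/2)
7. 4556.962ms @ 12 + 1139.241ms (3)
8. 5696.203ms @ 15 + 1139.241ms (3)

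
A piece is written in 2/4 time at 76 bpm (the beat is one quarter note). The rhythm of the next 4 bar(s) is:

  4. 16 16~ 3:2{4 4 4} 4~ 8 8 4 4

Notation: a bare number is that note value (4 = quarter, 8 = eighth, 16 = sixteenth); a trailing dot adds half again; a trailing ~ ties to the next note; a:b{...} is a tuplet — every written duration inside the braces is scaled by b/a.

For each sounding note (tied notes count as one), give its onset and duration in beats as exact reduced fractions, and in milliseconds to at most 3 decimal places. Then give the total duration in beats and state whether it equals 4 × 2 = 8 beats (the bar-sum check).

1) 0.0ms=0b +1184.211ms=3/2b
2) 1184.211ms=3/2b +197.368ms=1/4b
3) 1381.579ms=7/4b +723.684ms=11/12b
4) 2105.263ms=8/3b +526.316ms=2/3b
5) 2631.579ms=10/3b +526.316ms=2/3b
6) 3157.895ms=4b +1184.211ms=3/2b
7) 4342.105ms=11/2b +394.737ms=1/2b
8) 4736.842ms=6b +789.474ms=1b
9) 5526.316ms=7b +789.474ms=1b
Σ=8b of 8 (76bpm 2/4) — PASS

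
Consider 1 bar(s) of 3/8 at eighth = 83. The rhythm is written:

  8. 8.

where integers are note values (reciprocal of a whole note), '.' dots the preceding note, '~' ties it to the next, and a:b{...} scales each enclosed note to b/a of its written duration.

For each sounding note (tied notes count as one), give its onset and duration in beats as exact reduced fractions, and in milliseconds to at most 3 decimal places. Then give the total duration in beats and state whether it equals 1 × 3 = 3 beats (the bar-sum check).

1) 0.0ms=0b +1084.337ms=3/2b
2) 1084.337ms=3/2b +1084.337ms=3/2b
Σ=3b of 3 (83bpm 3/8) — PASS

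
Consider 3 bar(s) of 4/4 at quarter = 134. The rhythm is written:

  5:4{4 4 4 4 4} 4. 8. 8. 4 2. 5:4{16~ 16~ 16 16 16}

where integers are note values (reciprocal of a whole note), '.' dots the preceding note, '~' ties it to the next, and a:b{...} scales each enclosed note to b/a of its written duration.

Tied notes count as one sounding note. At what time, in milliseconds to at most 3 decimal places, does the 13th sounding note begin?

note 13 onset = 59/5b = 5283.582ms

1. 0.0ms @ 0 + 358.209ms (4/5)
2. 358.209ms @ 4/5 + 358.209ms (4/5)
3. 716.418ms @ 8/5 + 358.209ms (4/5)
4. 1074.627ms @ 12/5 + 358.209ms (4/5)
5. 1432.836ms @ 16/5 + 358.209ms (4/5)
6. 1791.045ms @ 4 + 671.642ms (3/2)
7. 2462.687ms @ 11/2 + 335.821ms (3/4)
8. 2798.507ms @ 25/4 + 335.821ms (3/4)
9. 3134.328ms @ 7 + 447.761ms (1)
10. 3582.09ms @ 8 + 1343.284ms (3)
11. 4925.373ms @ 11 + 268.657ms (3/5)
12. 5194.03ms @ 58/5 + 89.552ms (1/5)
13. 5283.582ms @ 59/5 + 89.552ms (1/5)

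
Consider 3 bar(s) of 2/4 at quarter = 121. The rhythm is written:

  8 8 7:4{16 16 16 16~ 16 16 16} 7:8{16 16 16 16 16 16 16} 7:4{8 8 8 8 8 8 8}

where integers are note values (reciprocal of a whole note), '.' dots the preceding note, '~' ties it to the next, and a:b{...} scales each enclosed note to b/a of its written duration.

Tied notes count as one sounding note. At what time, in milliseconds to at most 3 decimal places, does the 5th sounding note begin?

note 5 onset = 9/7b = 637.544ms

1. 0.0ms @ 0 + 247.934ms (1/2)
2. 247.934ms @ 1/2 + 247.934ms (1/2)
3. 495.868ms @ 1 + 70.838ms (1/7)
4. 566.706ms @ 8/7 + 70.838ms (1/7)
5. 637.544ms @ 9/7 + 70.838ms (1/7)
6. 708.383ms @ 10/7 + 141.677ms (2/7)
7. 850.059ms @ 12/7 + 70.838ms (1/7)
8. 920.897ms @ 13/7 + 70.838ms (1/7)
9. 991.736ms @ 2 + 141.677ms (2/7)
10. 1133.412ms @ 16/7 + 141.677ms (2/7)
11. 1275.089ms @ 18/7 + 141.677ms (2/7)
12. 1416.765ms @ 20/7 + 141.677ms (2/7)
13. 1558.442ms @ 22/7 + 141.677ms (2/7)
14. 1700.118ms @ 24/7 + 141.677ms (2/7)
15. 1841.795ms @ 26/7 + 141.677ms (2/7)
16. 1983.471ms @ 4 + 141.677ms (2/7)
17. 2125.148ms @ 30/7 + 141.677ms (2/7)
18. 2266.824ms @ 32/7 + 141.677ms (2/7)
19. 2408.501ms @ 34/7 + 141.677ms (2/7)
20. 2550.177ms @ 36/7 + 141.677ms (2/7)
21. 2691.854ms @ 38/7 + 141.677ms (2/7)
22. 2833.53ms @ 40/7 + 141.677ms (2/7)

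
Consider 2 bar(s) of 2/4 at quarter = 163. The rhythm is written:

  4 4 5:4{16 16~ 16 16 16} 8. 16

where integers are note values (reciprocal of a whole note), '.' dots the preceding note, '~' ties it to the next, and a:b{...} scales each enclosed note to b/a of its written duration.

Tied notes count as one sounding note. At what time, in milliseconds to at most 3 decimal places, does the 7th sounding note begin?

1. 0.0ms @ 0 + 368.098ms (1)
2. 368.098ms @ 1 + 368.098ms (1)
3. 736.196ms @ 2 + 73.62ms (1/5)
4. 809.816ms @ 11/5 + 147.239ms (2/5)
5. 957.055ms @ 13/5 + 73.62ms (1/5)
6. 1030.675ms @ 14/5 + 73.62ms (1/5)
7. 1104.294ms @ 3 + 276.074ms (3/4)
8. 1380.368ms @ 15/4 + 92.025ms (1/4)

note 7 onset = 3b = 1104.294ms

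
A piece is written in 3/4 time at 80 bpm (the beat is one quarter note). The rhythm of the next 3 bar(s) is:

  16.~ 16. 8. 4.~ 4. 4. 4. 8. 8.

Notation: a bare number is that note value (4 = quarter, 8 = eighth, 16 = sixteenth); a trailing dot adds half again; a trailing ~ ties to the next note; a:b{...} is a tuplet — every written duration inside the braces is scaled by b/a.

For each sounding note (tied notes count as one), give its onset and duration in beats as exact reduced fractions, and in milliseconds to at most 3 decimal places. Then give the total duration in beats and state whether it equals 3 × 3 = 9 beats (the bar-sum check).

1) 0.0ms=0b +562.5ms=3/4b
2) 562.5ms=3/4b +562.5ms=3/4b
3) 1125.0ms=3/2b +2250.0ms=3b
4) 3375.0ms=9/2b +1125.0ms=3/2b
5) 4500.0ms=6b +1125.0ms=3/2b
6) 5625.0ms=15/2b +562.5ms=3/4b
7) 6187.5ms=33/4b +562.5ms=3/4b
Σ=9b of 9 (80bpm 3/4) — PASS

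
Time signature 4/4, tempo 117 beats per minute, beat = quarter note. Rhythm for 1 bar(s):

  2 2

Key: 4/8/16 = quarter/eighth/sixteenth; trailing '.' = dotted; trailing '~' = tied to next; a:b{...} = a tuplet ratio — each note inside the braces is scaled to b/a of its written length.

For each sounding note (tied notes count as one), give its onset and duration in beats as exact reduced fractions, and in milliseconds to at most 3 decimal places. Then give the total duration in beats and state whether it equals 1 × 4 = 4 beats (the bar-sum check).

1) 0.0ms=0b +1025.641ms=2b
2) 1025.641ms=2b +1025.641ms=2b
Σ=4b of 4 (117bpm 4/4) — PASS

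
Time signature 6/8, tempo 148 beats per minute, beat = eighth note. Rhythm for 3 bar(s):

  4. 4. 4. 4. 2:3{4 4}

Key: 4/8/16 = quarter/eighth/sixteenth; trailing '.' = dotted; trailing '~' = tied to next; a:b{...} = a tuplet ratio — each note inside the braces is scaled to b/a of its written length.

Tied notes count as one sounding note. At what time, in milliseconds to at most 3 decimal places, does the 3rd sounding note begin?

1. 0.0ms @ 0 + 1216.216ms (3)
2. 1216.216ms @ 3 + 1216.216ms (3)
3. 2432.432ms @ 6 + 1216.216ms (3)
4. 3648.649ms @ 9 + 1216.216ms (3)
5. 4864.865ms @ 12 + 1216.216ms (3)
6. 6081.081ms @ 15 + 1216.216ms (3)

note 3 onset = 6b = 2432.432ms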